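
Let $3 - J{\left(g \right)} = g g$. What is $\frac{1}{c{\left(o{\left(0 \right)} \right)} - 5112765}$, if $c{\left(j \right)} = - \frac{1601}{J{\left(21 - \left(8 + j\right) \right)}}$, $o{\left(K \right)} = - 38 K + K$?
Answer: $- \frac{166}{848717389} \approx -1.9559 \cdot 10^{-7}$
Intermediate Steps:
$o{\left(K \right)} = - 37 K$
$J{\left(g \right)} = 3 - g^{2}$ ($J{\left(g \right)} = 3 - g g = 3 - g^{2}$)
$c{\left(j \right)} = - \frac{1601}{3 - \left(13 - j\right)^{2}}$ ($c{\left(j \right)} = - \frac{1601}{3 - \left(21 - \left(8 + j\right)\right)^{2}} = - \frac{1601}{3 - \left(13 - j\right)^{2}}$)
$\frac{1}{c{\left(o{\left(0 \right)} \right)} - 5112765} = \frac{1}{\frac{1601}{-3 + \left(-13 - 0\right)^{2}} - 5112765} = \frac{1}{\frac{1601}{-3 + \left(-13 + 0\right)^{2}} - 5112765} = \frac{1}{\frac{1601}{-3 + \left(-13\right)^{2}} - 5112765} = \frac{1}{\frac{1601}{-3 + 169} - 5112765} = \frac{1}{\frac{1601}{166} - 5112765} = \frac{1}{- \frac{848717389}{166}} = - \frac{166}{848717389}$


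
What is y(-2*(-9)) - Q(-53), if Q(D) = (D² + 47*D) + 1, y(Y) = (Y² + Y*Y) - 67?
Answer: 262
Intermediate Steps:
y(Y) = -67 + 2*Y² (y(Y) = (Y² + Y²) - 67 = 2*Y² - 67 = -67 + 2*Y²)
Q(D) = 1 + D² + 47*D
y(-2*(-9)) - Q(-53) = (-67 + 2*(-2*(-9))²) - (1 + (-53)² + 47*(-53)) = (-67 + 2*18²) - (1 + 2809 - 2491) = (-67 + 2*324) - 1*319 = (-67 + 648) - 319 = 581 - 319 = 262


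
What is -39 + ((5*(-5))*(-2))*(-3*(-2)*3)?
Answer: 861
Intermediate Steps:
-39 + ((5*(-5))*(-2))*(-3*(-2)*3) = -39 + (-25*(-2))*(6*3) = -39 + 50*18 = -39 + 900 = 861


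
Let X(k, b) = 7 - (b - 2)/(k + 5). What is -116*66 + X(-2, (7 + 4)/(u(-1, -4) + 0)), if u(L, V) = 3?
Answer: -68846/9 ≈ -7649.6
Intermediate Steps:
X(k, b) = 7 - (-2 + b)/(5 + k)
-116*66 + X(-2, (7 + 4)/(u(-1, -4) + 0)) = -116*66 + (37 - (7 + 4)/(3 + 0) + 7*(-2))/(5 - 2) = -7656 + (37 - 11/3 - 14)/3 = -7656 + (⅓)*(58/3) = -7656 + 58/9 = -68846/9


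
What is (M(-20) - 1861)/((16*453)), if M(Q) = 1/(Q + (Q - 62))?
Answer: -189823/739296 ≈ -0.25676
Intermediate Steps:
M(Q) = 1/(-62 + 2*Q) (M(Q) = 1/(Q + (-62 + Q)) = 1/(-62 + 2*Q))
(M(-20) - 1861)/((16*453)) = (1/(2*(-31 - 20)) - 1861)/((16*453)) = ((1/2)/(-51) - 1861)/7248 = ((1/2)*(-1/51) - 1861)*(1/7248) = (-1/102 - 1861)*(1/7248) = -189823/102*1/7248 = -189823/739296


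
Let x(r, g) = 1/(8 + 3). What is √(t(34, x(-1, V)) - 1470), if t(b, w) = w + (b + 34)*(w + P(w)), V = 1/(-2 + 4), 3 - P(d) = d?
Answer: 5*I*√6127/11 ≈ 35.58*I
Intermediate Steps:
P(d) = 3 - d
V = ½ (V = 1/2 = ½ ≈ 0.50000)
x(r, g) = 1/11
t(b, w) = 102 + w + 3*b (t(b, w) = w + (b + 34)*(w + (3 - w)) = w + (34 + b)*3 = w + (102 + 3*b) = 102 + w + 3*b)
√(t(34, x(-1, V)) - 1470) = √((102 + 1/11 + 3*34) - 1470) = √((102 + 1/11 + 102) - 1470) = √(2245/11 - 1470) = √(-13925/11) = 5*I*√6127/11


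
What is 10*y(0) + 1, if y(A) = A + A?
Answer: 1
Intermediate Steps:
y(A) = 2*A
10*y(0) + 1 = 10*(2*0) + 1 = 10*0 + 1 = 0 + 1 = 1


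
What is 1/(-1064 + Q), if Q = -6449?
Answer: -1/7513 ≈ -0.00013310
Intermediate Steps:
1/(-1064 + Q) = 1/(-1064 - 6449) = 1/(-7513) = -1/7513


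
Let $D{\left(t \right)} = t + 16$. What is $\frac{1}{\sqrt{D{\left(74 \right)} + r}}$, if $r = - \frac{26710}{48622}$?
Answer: $\frac{\sqrt{52867551485}}{2174635} \approx 0.10573$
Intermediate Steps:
$D{\left(t \right)} = 16 + t$
$r = - \frac{13355}{24311}$ ($r = \left(-26710\right) \frac{1}{48622} = - \frac{13355}{24311} \approx -0.54934$)
$\frac{1}{\sqrt{D{\left(74 \right)} + r}} = \frac{1}{\sqrt{\left(16 + 74\right) - \frac{13355}{24311}}} = \frac{1}{\sqrt{90 - \frac{13355}{24311}}} = \frac{1}{\sqrt{\frac{2174635}{24311}}} = \frac{1}{\frac{1}{24311} \sqrt{52867551485}} = \frac{\sqrt{52867551485}}{2174635}$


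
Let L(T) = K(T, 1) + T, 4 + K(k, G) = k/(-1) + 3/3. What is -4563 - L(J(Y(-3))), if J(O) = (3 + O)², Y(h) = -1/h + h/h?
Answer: -4560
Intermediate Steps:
K(k, G) = -3 - k (K(k, G) = -4 + (k/(-1) + 3/3) = -4 + (k*(-1) + 3*(⅓)) = -4 + (-k + 1) = -4 + (1 - k) = -3 - k)
Y(h) = 1 - 1/h (Y(h) = -1/h + 1 = 1 - 1/h)
L(T) = -3 (L(T) = (-3 - T) + T = -3)
-4563 - L(J(Y(-3))) = -4563 - 1*(-3) = -4563 + 3 = -4560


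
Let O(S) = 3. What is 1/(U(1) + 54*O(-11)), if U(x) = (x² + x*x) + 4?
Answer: 1/168 ≈ 0.0059524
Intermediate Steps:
U(x) = 4 + 2*x² (U(x) = (x² + x²) + 4 = 2*x² + 4 = 4 + 2*x²)
1/(U(1) + 54*O(-11)) = 1/((4 + 2*1²) + 54*3) = 1/((4 + 2*1) + 162) = 1/((4 + 2) + 162) = 1/(6 + 162) = 1/168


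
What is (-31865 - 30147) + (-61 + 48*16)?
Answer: -61305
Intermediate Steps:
(-31865 - 30147) + (-61 + 48*16) = -62012 + (-61 + 768) = -62012 + 707 = -61305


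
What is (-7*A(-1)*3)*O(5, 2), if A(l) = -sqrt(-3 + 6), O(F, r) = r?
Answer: 42*sqrt(3) ≈ 72.746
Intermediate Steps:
A(l) = -sqrt(3)
(-7*A(-1)*3)*O(5, 2) = -7*(-sqrt(3))*3*2 = -(-21)*sqrt(3)*2 = (21*sqrt(3))*2 = 42*sqrt(3)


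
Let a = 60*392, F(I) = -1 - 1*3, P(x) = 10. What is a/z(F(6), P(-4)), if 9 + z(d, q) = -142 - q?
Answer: -3360/23 ≈ -146.09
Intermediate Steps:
F(I) = -4 (F(I) = -1 - 3 = -4)
z(d, q) = -151 - q (z(d, q) = -9 + (-142 - q) = -151 - q)
a = 23520
a/z(F(6), P(-4)) = 23520/(-151 - 1*10) = 23520/(-151 - 10) = 23520/(-161) = 23520*(-1/161) = -3360/23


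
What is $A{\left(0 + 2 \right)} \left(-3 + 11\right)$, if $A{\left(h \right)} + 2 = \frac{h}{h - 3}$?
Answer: $-32$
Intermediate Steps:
$A{\left(h \right)} = -2 + \frac{h}{-3 + h}$ ($A{\left(h \right)} = -2 + \frac{h}{h - 3} = -2 + \frac{h}{-3 + h}$)
$A{\left(0 + 2 \right)} \left(-3 + 11\right) = \frac{6 - \left(0 + 2\right)}{-3 + \left(0 + 2\right)} \left(-3 + 11\right) = \frac{6 - 2}{-3 + 2} \cdot 8 = \frac{6 - 2}{-1} \cdot 8 = \left(-1\right) 4 \cdot 8 = \left(-4\right) 8 = -32$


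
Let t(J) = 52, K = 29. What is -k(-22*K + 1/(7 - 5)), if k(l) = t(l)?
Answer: -52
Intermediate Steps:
k(l) = 52
-k(-22*K + 1/(7 - 5)) = -1*52 = -52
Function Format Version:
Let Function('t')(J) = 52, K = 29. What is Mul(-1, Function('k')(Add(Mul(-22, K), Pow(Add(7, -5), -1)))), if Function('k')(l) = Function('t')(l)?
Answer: -52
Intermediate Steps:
Function('k')(l) = 52
Mul(-1, Function('k')(Add(Mul(-22, K), Pow(Add(7, -5), -1)))) = Mul(-1, 52) = -52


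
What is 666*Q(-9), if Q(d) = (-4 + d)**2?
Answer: 112554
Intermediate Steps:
666*Q(-9) = 666*(-4 - 9)**2 = 666*(-13)**2 = 666*169 = 112554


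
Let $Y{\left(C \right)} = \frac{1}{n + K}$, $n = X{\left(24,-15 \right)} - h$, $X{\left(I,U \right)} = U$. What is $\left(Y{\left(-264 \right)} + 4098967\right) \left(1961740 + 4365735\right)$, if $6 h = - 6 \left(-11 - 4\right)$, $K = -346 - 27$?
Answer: $\frac{10452252814657500}{403} \approx 2.5936 \cdot 10^{13}$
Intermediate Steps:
$K = -373$
$h = 15$ ($h = \frac{\left(-6\right) \left(-11 - 4\right)}{6} = \frac{\left(-6\right) \left(-15\right)}{6} = \frac{1}{6} \cdot 90 = 15$)
$n = -30$ ($n = -15 - 15 = -30$)
$Y{\left(C \right)} = - \frac{1}{403}$ ($Y{\left(C \right)} = \frac{1}{-30 - 373} = \frac{1}{-403} = - \frac{1}{403}$)
$\left(Y{\left(-264 \right)} + 4098967\right) \left(1961740 + 4365735\right) = \left(- \frac{1}{403} + 4098967\right) \left(1961740 + 4365735\right) = \frac{1651883700}{403} \cdot 6327475 = \frac{10452252814657500}{403}$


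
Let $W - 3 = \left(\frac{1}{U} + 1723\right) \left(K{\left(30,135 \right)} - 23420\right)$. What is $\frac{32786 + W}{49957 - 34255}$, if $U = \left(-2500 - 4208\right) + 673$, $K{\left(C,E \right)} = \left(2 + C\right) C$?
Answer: $- \frac{46669605245}{18952314} \approx -2462.5$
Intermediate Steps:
$K{\left(C,E \right)} = C \left(2 + C\right)$
$U = -6035$ ($U = -6708 + 673 = -6035$)
$W = - \frac{46709177947}{1207}$ ($W = 3 + \left(\frac{1}{-6035} + 1723\right) \left(30 \left(2 + 30\right) - 23420\right) = 3 + \left(- \frac{1}{6035} + 1723\right) \left(30 \cdot 32 - 23420\right) = 3 + \frac{10398304 \left(960 - 23420\right)}{6035} = 3 + \frac{10398304}{6035} \left(-22460\right) = 3 - \frac{46709181568}{1207} = - \frac{46709177947}{1207} \approx -3.8699 \cdot 10^{7}$)
$\frac{32786 + W}{49957 - 34255} = \frac{32786 - \frac{46709177947}{1207}}{49957 - 34255} = - \frac{46669605245}{1207 \cdot 15702} = \left(- \frac{46669605245}{1207}\right) \frac{1}{15702} = - \frac{46669605245}{18952314}$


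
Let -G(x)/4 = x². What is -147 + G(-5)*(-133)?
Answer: 13153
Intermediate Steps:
G(x) = -4*x²
-147 + G(-5)*(-133) = -147 - 4*(-5)²*(-133) = -147 - 4*25*(-133) = -147 - 100*(-133) = -147 + 13300 = 13153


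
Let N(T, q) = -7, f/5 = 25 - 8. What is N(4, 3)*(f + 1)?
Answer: -602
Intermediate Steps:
f = 85 (f = 5*(25 - 8) = 5*17 = 85)
N(4, 3)*(f + 1) = -7*(85 + 1) = -7*86 = -602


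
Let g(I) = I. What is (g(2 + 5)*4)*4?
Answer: 112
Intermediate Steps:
(g(2 + 5)*4)*4 = ((2 + 5)*4)*4 = (7*4)*4 = 28*4 = 112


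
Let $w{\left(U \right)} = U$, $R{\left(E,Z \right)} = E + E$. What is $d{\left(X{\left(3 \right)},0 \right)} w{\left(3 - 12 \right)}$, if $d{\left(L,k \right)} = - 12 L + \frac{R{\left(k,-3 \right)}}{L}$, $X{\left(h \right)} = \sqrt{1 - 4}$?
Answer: $108 i \sqrt{3} \approx 187.06 i$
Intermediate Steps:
$R{\left(E,Z \right)} = 2 E$
$X{\left(h \right)} = i \sqrt{3}$ ($X{\left(h \right)} = \sqrt{-3} = i \sqrt{3}$)
$d{\left(L,k \right)} = - 12 L + \frac{2 k}{L}$
$d{\left(X{\left(3 \right)},0 \right)} w{\left(3 - 12 \right)} = \left(- 12 i \sqrt{3} + 2 \cdot 0 \frac{1}{i \sqrt{3}}\right) \left(3 - 12\right) = \left(- 12 i \sqrt{3} + 2 \cdot 0 \left(- \frac{i \sqrt{3}}{3}\right)\right) \left(3 - 12\right) = \left(- 12 i \sqrt{3} + 0\right) \left(-9\right) = - 12 i \sqrt{3} \left(-9\right) = 108 i \sqrt{3}$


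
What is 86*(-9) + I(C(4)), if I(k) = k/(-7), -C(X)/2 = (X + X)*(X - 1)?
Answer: -5370/7 ≈ -767.14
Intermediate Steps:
C(X) = -4*X*(-1 + X) (C(X) = -2*(X + X)*(X - 1) = -2*2*X*(-1 + X) = -4*X*(-1 + X))
I(k) = -k/7 (I(k) = k*(-1/7) = -k/7)
86*(-9) + I(C(4)) = 86*(-9) - 4*4*(1 - 1*4)/7 = -774 - 4*4*(1 - 4)/7 = -774 - 4*4*(-3)/7 = -774 - 1/7*(-48) = -774 + 48/7 = -5370/7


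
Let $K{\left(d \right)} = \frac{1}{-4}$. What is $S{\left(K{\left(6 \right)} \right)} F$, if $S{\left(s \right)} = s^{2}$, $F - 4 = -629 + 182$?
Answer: $- \frac{443}{16} \approx -27.688$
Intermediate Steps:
$F = -443$ ($F = 4 + \left(-629 + 182\right) = 4 - 447 = -443$)
$K{\left(d \right)} = - \frac{1}{4}$
$S{\left(K{\left(6 \right)} \right)} F = \left(- \frac{1}{4}\right)^{2} \left(-443\right) = \frac{1}{16} \left(-443\right) = - \frac{443}{16}$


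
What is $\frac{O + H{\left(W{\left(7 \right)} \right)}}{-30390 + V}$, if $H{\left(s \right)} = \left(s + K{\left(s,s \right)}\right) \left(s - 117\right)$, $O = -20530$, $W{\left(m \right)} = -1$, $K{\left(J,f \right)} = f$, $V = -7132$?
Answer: $\frac{139}{257} \approx 0.54086$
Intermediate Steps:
$H{\left(s \right)} = 2 s \left(-117 + s\right)$ ($H{\left(s \right)} = \left(s + s\right) \left(s - 117\right) = 2 s \left(-117 + s\right)$)
$\frac{O + H{\left(W{\left(7 \right)} \right)}}{-30390 + V} = \frac{-20530 + 2 \left(-1\right) \left(-117 - 1\right)}{-30390 - 7132} = \frac{-20530 + 2 \left(-1\right) \left(-118\right)}{-37522} = \left(-20530 + 236\right) \left(- \frac{1}{37522}\right) = \left(-20294\right) \left(- \frac{1}{37522}\right) = \frac{139}{257}$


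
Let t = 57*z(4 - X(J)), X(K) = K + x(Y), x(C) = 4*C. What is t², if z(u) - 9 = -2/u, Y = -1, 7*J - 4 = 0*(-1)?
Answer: 167417721/676 ≈ 2.4766e+5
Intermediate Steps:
J = 4/7 (J = 4/7 + (0*(-1))/7 = 4/7 + (⅐)*0 = 4/7 + 0 = 4/7 ≈ 0.57143)
X(K) = -4 + K (X(K) = K + 4*(-1) = K - 4 = -4 + K)
z(u) = 9 - 2/u
t = 12939/26 (t = 57*(9 - 2/(4 - (-4 + 4/7))) = 57*(9 - 2/(4 - 1*(-24/7))) = 57*(9 - 2/(4 + 24/7)) = 57*(9 - 2/52/7) = 57*(9 - 2*7/52) = 57*(9 - 7/26) = 57*(227/26) = 12939/26 ≈ 497.65)
t² = (12939/26)² = 167417721/676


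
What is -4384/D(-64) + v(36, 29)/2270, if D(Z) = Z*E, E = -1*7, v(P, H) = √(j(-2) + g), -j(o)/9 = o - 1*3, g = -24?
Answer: -137/14 + √21/2270 ≈ -9.7837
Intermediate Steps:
j(o) = 27 - 9*o (j(o) = -9*(o - 1*3) = -9*(o - 3) = -9*(-3 + o) = 27 - 9*o)
v(P, H) = √21 (v(P, H) = √((27 - 9*(-2)) - 24) = √((27 + 18) - 24) = √(45 - 24) = √21)
E = -7
D(Z) = -7*Z (D(Z) = Z*(-7) = -7*Z)
-4384/D(-64) + v(36, 29)/2270 = -4384/((-7*(-64))) + √21/2270 = -4384/448 + √21*(1/2270) = -4384*1/448 + √21/2270 = -137/14 + √21/2270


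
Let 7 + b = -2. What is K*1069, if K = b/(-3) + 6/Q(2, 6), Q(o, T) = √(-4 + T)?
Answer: 3207 + 3207*√2 ≈ 7742.4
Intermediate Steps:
b = -9 (b = -7 - 2 = -9)
K = 3 + 3*√2 (K = -9/(-3) + 6/(√(-4 + 6)) = -9*(-⅓) + 6/(√2) = 3 + 6*(√2/2) = 3 + 3*√2 ≈ 7.2426)
K*1069 = (3 + 3*√2)*1069 = 3207 + 3207*√2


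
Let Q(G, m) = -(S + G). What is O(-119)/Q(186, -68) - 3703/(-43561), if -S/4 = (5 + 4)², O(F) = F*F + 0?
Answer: 88196905/858774 ≈ 102.70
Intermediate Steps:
O(F) = F² (O(F) = F² + 0 = F²)
S = -324 (S = -4*(5 + 4)² = -4*9² = -4*81 = -324)
Q(G, m) = 324 - G (Q(G, m) = -(-324 + G) = 324 - G)
O(-119)/Q(186, -68) - 3703/(-43561) = (-119)²/(324 - 1*186) - 3703/(-43561) = 14161/(324 - 186) - 3703*(-1/43561) = 14161/138 + 529/6223 = 88196905/858774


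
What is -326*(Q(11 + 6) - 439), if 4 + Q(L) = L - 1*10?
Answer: 142136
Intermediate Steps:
Q(L) = -14 + L (Q(L) = -4 + (L - 1*10) = -4 + (L - 10) = -4 + (-10 + L) = -14 + L)
-326*(Q(11 + 6) - 439) = -326*((-14 + (11 + 6)) - 439) = -326*((-14 + 17) - 439) = -326*(3 - 439) = -326*(-436) = 142136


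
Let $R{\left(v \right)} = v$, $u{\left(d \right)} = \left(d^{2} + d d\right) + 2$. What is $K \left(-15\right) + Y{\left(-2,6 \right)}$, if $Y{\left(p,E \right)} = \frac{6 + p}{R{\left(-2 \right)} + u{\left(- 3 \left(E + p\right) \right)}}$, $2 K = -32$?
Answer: $\frac{17281}{72} \approx 240.01$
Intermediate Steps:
$K = -16$ ($K = \frac{1}{2} \left(-32\right) = -16$)
$u{\left(d \right)} = 2 + 2 d^{2}$ ($u{\left(d \right)} = \left(d^{2} + d^{2}\right) + 2 = 2 d^{2} + 2 = 2 + 2 d^{2}$)
$Y{\left(p,E \right)} = \frac{6 + p}{2 \left(- 3 E - 3 p\right)^{2}}$ ($Y{\left(p,E \right)} = \frac{6 + p}{-2 + \left(2 + 2 \left(- 3 \left(E + p\right)\right)^{2}\right)} = \frac{6 + p}{-2 + \left(2 + 2 \left(- 3 E - 3 p\right)^{2}\right)} = \frac{6 + p}{2 \left(- 3 E - 3 p\right)^{2}}$)
$K \left(-15\right) + Y{\left(-2,6 \right)} = \left(-16\right) \left(-15\right) + \frac{6 - 2}{18 \left(6 - 2\right)^{2}} = 240 + \frac{1}{18} \cdot \frac{1}{16} \cdot 4 = 240 + \frac{1}{72} = \frac{17281}{72}$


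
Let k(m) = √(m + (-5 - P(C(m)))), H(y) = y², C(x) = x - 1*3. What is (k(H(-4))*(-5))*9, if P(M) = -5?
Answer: -180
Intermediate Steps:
C(x) = -3 + x (C(x) = x - 3 = -3 + x)
k(m) = √m (k(m) = √(m + (-5 - 1*(-5))) = √(m + (-5 + 5)) = √(m + 0) = √m)
(k(H(-4))*(-5))*9 = (√((-4)²)*(-5))*9 = (√16*(-5))*9 = (4*(-5))*9 = -20*9 = -180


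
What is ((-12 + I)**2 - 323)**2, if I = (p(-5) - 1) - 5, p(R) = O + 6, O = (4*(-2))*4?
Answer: 2601769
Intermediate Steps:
O = -32 (O = -8*4 = -32)
p(R) = -26 (p(R) = -32 + 6 = -26)
I = -32 (I = (-26 - 1) - 5 = -27 - 5 = -32)
((-12 + I)**2 - 323)**2 = ((-12 - 32)**2 - 323)**2 = ((-44)**2 - 323)**2 = (1936 - 323)**2 = 1613**2 = 2601769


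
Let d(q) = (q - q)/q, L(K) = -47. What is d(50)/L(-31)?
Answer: 0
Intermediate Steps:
d(q) = 0 (d(q) = 0/q = 0)
d(50)/L(-31) = 0/(-47) = 0*(-1/47) = 0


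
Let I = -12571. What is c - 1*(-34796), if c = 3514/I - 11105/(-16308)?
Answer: 7133536069571/205007868 ≈ 34796.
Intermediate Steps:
c = 82294643/205007868 (c = 3514/(-12571) - 11105/(-16308) = 3514*(-1/12571) - 11105*(-1/16308) = -3514/12571 + 11105/16308 = 82294643/205007868 ≈ 0.40142)
c - 1*(-34796) = 82294643/205007868 - 1*(-34796) = 82294643/205007868 + 34796 = 7133536069571/205007868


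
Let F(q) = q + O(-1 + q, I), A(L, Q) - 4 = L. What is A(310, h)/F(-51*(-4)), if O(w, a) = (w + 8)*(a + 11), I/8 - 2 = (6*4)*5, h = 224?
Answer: 314/208461 ≈ 0.0015063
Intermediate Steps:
I = 976 (I = 16 + 8*((6*4)*5) = 16 + 8*(24*5) = 16 + 8*120 = 16 + 960 = 976)
O(w, a) = (8 + w)*(11 + a)
A(L, Q) = 4 + L
F(q) = 6909 + 988*q (F(q) = q + (88 + 8*976 + 11*(-1 + q) + 976*(-1 + q)) = q + (88 + 7808 + (-11 + 11*q) + (-976 + 976*q)) = q + (6909 + 987*q) = 6909 + 988*q)
A(310, h)/F(-51*(-4)) = (4 + 310)/(6909 + 988*(-51*(-4))) = 314/(6909 + 988*204) = 314/(6909 + 201552) = 314/208461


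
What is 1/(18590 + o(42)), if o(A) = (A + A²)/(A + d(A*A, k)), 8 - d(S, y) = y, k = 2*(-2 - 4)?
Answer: 31/577193 ≈ 5.3708e-5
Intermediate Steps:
k = -12 (k = 2*(-6) = -12)
d(S, y) = 8 - y
o(A) = (A + A²)/(20 + A) (o(A) = (A + A²)/(A + (8 - 1*(-12))) = (A + A²)/(A + (8 + 12)) = (A + A²)/(A + 20) = (A + A²)/(20 + A))
1/(18590 + o(42)) = 1/(18590 + 42*(1 + 42)/(20 + 42)) = 1/(18590 + 42*43/62) = 1/(18590 + 42*(1/62)*43) = 1/(18590 + 903/31) = 1/(577193/31) = 31/577193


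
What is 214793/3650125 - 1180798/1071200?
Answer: -81599480763/78200278000 ≈ -1.0435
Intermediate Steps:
214793/3650125 - 1180798/1071200 = 214793*(1/3650125) - 1180798*1/1071200 = 214793/3650125 - 590399/535600 = -81599480763/78200278000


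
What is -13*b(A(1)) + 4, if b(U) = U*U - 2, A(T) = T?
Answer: 17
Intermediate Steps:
b(U) = -2 + U**2 (b(U) = U**2 - 2 = -2 + U**2)
-13*b(A(1)) + 4 = -13*(-2 + 1**2) + 4 = -13*(-2 + 1) + 4 = -13*(-1) + 4 = 13 + 4 = 17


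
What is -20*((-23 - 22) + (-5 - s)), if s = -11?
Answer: 780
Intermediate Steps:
-20*((-23 - 22) + (-5 - s)) = -20*((-23 - 22) + (-5 - 1*(-11))) = -20*(-45 + (-5 + 11)) = -20*(-45 + 6) = -20*(-39) = 780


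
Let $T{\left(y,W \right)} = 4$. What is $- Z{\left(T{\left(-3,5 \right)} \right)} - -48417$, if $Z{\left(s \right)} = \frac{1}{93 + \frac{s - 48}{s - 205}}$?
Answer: $\frac{907189128}{18737} \approx 48417.0$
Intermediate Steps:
$Z{\left(s \right)} = \frac{1}{93 + \frac{-48 + s}{-205 + s}}$
$- Z{\left(T{\left(-3,5 \right)} \right)} - -48417 = - \frac{-205 + 4}{-19113 + 94 \cdot 4} - -48417 = - \frac{-201}{-19113 + 376} + 48417 = - \frac{-201}{-18737} + 48417 = - \frac{\left(-1\right) \left(-201\right)}{18737} + 48417 = \left(-1\right) \frac{201}{18737} + 48417 = - \frac{201}{18737} + 48417 = \frac{907189128}{18737}$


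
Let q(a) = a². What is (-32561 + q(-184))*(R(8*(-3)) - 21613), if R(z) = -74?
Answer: -28084665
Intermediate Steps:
(-32561 + q(-184))*(R(8*(-3)) - 21613) = (-32561 + (-184)²)*(-74 - 21613) = (-32561 + 33856)*(-21687) = 1295*(-21687) = -28084665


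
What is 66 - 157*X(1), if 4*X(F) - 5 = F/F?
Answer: -339/2 ≈ -169.50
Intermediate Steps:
X(F) = 3/2 (X(F) = 5/4 + (F/F)/4 = 5/4 + (1/4)*1 = 5/4 + 1/4 = 3/2)
66 - 157*X(1) = 66 - 157*3/2 = 66 - 471/2 = -339/2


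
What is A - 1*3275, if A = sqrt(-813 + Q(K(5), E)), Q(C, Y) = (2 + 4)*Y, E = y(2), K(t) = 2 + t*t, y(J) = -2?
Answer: -3275 + 5*I*sqrt(33) ≈ -3275.0 + 28.723*I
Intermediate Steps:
K(t) = 2 + t**2
E = -2
Q(C, Y) = 6*Y
A = 5*I*sqrt(33) (A = sqrt(-813 + 6*(-2)) = sqrt(-813 - 12) = sqrt(-825) = 5*I*sqrt(33) ≈ 28.723*I)
A - 1*3275 = 5*I*sqrt(33) - 1*3275 = 5*I*sqrt(33) - 3275 = -3275 + 5*I*sqrt(33)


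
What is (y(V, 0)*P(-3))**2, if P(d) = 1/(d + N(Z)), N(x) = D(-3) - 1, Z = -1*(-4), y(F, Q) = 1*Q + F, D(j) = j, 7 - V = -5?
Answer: 144/49 ≈ 2.9388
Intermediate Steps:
V = 12 (V = 7 - 1*(-5) = 7 + 5 = 12)
y(F, Q) = F + Q (y(F, Q) = Q + F = F + Q)
Z = 4
N(x) = -4 (N(x) = -3 - 1 = -4)
P(d) = 1/(-4 + d) (P(d) = 1/(d - 4) = 1/(-4 + d))
(y(V, 0)*P(-3))**2 = ((12 + 0)/(-4 - 3))**2 = (12/(-7))**2 = (12*(-1/7))**2 = (-12/7)**2 = 144/49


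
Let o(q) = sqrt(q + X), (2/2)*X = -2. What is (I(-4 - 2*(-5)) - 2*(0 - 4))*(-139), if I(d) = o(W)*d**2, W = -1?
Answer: -1112 - 5004*I*sqrt(3) ≈ -1112.0 - 8667.2*I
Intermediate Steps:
X = -2
o(q) = sqrt(-2 + q) (o(q) = sqrt(q - 2) = sqrt(-2 + q))
I(d) = I*sqrt(3)*d**2 (I(d) = sqrt(-2 - 1)*d**2 = sqrt(-3)*d**2 = (I*sqrt(3))*d**2 = I*sqrt(3)*d**2)
(I(-4 - 2*(-5)) - 2*(0 - 4))*(-139) = (I*sqrt(3)*(-4 - 2*(-5))**2 - 2*(0 - 4))*(-139) = (I*sqrt(3)*(-4 + 10)**2 - 2*(-4))*(-139) = (I*sqrt(3)*6**2 + 8)*(-139) = (I*sqrt(3)*36 + 8)*(-139) = (36*I*sqrt(3) + 8)*(-139) = (8 + 36*I*sqrt(3))*(-139) = -1112 - 5004*I*sqrt(3)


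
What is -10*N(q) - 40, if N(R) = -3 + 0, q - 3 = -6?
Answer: -10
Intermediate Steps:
q = -3 (q = 3 - 6 = -3)
N(R) = -3
-10*N(q) - 40 = -10*(-3) - 40 = 30 - 40 = -10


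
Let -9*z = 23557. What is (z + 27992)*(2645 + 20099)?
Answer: 5194070024/9 ≈ 5.7712e+8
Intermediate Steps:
z = -23557/9 (z = -⅑*23557 = -23557/9 ≈ -2617.4)
(z + 27992)*(2645 + 20099) = (-23557/9 + 27992)*(2645 + 20099) = (228371/9)*22744 = 5194070024/9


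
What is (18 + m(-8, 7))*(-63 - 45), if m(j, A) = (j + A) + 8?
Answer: -2700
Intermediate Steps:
m(j, A) = 8 + A + j (m(j, A) = (A + j) + 8 = 8 + A + j)
(18 + m(-8, 7))*(-63 - 45) = (18 + (8 + 7 - 8))*(-63 - 45) = (18 + 7)*(-108) = 25*(-108) = -2700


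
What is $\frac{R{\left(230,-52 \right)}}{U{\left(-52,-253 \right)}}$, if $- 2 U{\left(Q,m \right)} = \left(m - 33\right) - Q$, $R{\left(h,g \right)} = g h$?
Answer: $- \frac{920}{9} \approx -102.22$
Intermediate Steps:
$U{\left(Q,m \right)} = \frac{33}{2} + \frac{Q}{2} - \frac{m}{2}$ ($U{\left(Q,m \right)} = - \frac{\left(m - 33\right) - Q}{2} = - \frac{\left(-33 + m\right) - Q}{2} = - \frac{-33 + m - Q}{2} = \frac{33}{2} + \frac{Q}{2} - \frac{m}{2}$)
$\frac{R{\left(230,-52 \right)}}{U{\left(-52,-253 \right)}} = \frac{\left(-52\right) 230}{\frac{33}{2} + \frac{1}{2} \left(-52\right) - - \frac{253}{2}} = - \frac{11960}{\frac{33}{2} - 26 + \frac{253}{2}} = - \frac{11960}{117} = \left(-11960\right) \frac{1}{117} = - \frac{920}{9}$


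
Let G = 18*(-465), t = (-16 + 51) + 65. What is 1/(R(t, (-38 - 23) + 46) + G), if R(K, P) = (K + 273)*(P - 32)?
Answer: -1/25901 ≈ -3.8609e-5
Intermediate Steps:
t = 100 (t = 35 + 65 = 100)
R(K, P) = (-32 + P)*(273 + K) (R(K, P) = (273 + K)*(-32 + P) = (-32 + P)*(273 + K))
G = -8370
1/(R(t, (-38 - 23) + 46) + G) = 1/((-8736 - 32*100 + 273*((-38 - 23) + 46) + 100*((-38 - 23) + 46)) - 8370) = 1/((-8736 - 3200 + 273*(-61 + 46) + 100*(-61 + 46)) - 8370) = 1/((-8736 - 3200 + 273*(-15) + 100*(-15)) - 8370) = 1/((-8736 - 3200 - 4095 - 1500) - 8370) = 1/(-17531 - 8370) = 1/(-25901) = -1/25901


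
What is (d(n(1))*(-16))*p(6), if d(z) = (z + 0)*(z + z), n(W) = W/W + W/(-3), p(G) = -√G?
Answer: 128*√6/9 ≈ 34.837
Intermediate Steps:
n(W) = 1 - W/3 (n(W) = 1 + W*(-⅓) = 1 - W/3)
d(z) = 2*z² (d(z) = z*(2*z) = 2*z²)
(d(n(1))*(-16))*p(6) = ((2*(1 - ⅓*1)²)*(-16))*(-√6) = ((2*(1 - ⅓)²)*(-16))*(-√6) = ((2*(⅔)²)*(-16))*(-√6) = ((2*(4/9))*(-16))*(-√6) = ((8/9)*(-16))*(-√6) = -(-128)*√6/9 = 128*√6/9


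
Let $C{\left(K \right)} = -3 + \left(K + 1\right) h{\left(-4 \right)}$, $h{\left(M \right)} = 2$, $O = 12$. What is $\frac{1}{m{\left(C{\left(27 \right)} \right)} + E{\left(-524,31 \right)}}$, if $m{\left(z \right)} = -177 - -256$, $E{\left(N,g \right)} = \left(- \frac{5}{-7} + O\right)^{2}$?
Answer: $\frac{49}{11792} \approx 0.0041554$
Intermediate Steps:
$E{\left(N,g \right)} = \frac{7921}{49}$ ($E{\left(N,g \right)} = \left(- \frac{5}{-7} + 12\right)^{2} = \left(\left(-5\right) \left(- \frac{1}{7}\right) + 12\right)^{2} = \left(\frac{5}{7} + 12\right)^{2} = \left(\frac{89}{7}\right)^{2} = \frac{7921}{49}$)
$C{\left(K \right)} = -1 + 2 K$ ($C{\left(K \right)} = -3 + \left(K + 1\right) 2 = -3 + \left(1 + K\right) 2 = -3 + \left(2 + 2 K\right) = -1 + 2 K$)
$m{\left(z \right)} = 79$ ($m{\left(z \right)} = -177 + 256 = 79$)
$\frac{1}{m{\left(C{\left(27 \right)} \right)} + E{\left(-524,31 \right)}} = \frac{1}{79 + \frac{7921}{49}} = \frac{1}{\frac{11792}{49}} = \frac{49}{11792}$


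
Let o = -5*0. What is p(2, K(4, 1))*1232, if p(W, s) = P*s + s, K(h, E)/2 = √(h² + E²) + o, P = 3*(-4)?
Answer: -27104*√17 ≈ -1.1175e+5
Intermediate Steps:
P = -12
o = 0
K(h, E) = 2*√(E² + h²) (K(h, E) = 2*(√(h² + E²) + 0) = 2*(√(E² + h²) + 0) = 2*√(E² + h²))
p(W, s) = -11*s (p(W, s) = -12*s + s = -11*s)
p(2, K(4, 1))*1232 = -22*√(1² + 4²)*1232 = -22*√(1 + 16)*1232 = -22*√17*1232 = -27104*√17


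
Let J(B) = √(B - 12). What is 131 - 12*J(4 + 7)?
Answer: 131 - 12*I ≈ 131.0 - 12.0*I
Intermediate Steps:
J(B) = √(-12 + B)
131 - 12*J(4 + 7) = 131 - 12*√(-12 + (4 + 7)) = 131 - 12*√(-12 + 11) = 131 - 12*I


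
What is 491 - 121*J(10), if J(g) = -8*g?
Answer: 10171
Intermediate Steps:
491 - 121*J(10) = 491 - (-968)*10 = 491 - 121*(-80) = 491 + 9680 = 10171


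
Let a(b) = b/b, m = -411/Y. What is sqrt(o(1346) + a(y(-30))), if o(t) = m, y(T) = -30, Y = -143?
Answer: sqrt(79222)/143 ≈ 1.9683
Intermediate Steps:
m = 411/143 (m = -411/(-143) = -411*(-1/143) = 411/143 ≈ 2.8741)
o(t) = 411/143
a(b) = 1
sqrt(o(1346) + a(y(-30))) = sqrt(411/143 + 1) = sqrt(554/143) = sqrt(79222)/143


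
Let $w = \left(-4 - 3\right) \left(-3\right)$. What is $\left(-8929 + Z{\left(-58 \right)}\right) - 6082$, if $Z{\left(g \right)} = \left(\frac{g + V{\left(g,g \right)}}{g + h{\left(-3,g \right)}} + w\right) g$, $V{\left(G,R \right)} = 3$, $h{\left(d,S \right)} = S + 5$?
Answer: $- \frac{1804609}{111} \approx -16258.0$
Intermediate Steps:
$h{\left(d,S \right)} = 5 + S$
$w = 21$ ($w = \left(-7\right) \left(-3\right) = 21$)
$Z{\left(g \right)} = g \left(21 + \frac{3 + g}{5 + 2 g}\right)$ ($Z{\left(g \right)} = \left(\frac{g + 3}{g + \left(5 + g\right)} + 21\right) g = \left(\frac{3 + g}{5 + 2 g} + 21\right) g = \left(21 + \frac{3 + g}{5 + 2 g}\right) g = g \left(21 + \frac{3 + g}{5 + 2 g}\right)$)
$\left(-8929 + Z{\left(-58 \right)}\right) - 6082 = \left(-8929 - \frac{58 \left(108 + 43 \left(-58\right)\right)}{5 + 2 \left(-58\right)}\right) - 6082 = \left(-8929 - \frac{58 \left(108 - 2494\right)}{5 - 116}\right) - 6082 = \left(-8929 - 58 \frac{1}{-111} \left(-2386\right)\right) - 6082 = \left(-8929 - \left(- \frac{58}{111}\right) \left(-2386\right)\right) - 6082 = \left(-8929 - \frac{138388}{111}\right) - 6082 = - \frac{1129507}{111} - 6082 = - \frac{1804609}{111}$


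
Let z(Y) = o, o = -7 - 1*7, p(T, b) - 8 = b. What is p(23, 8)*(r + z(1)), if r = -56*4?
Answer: -3808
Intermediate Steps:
p(T, b) = 8 + b
o = -14 (o = -7 - 7 = -14)
z(Y) = -14
r = -224
p(23, 8)*(r + z(1)) = (8 + 8)*(-224 - 14) = 16*(-238) = -3808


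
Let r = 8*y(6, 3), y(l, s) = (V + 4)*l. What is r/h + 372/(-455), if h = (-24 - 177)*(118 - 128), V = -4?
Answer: -372/455 ≈ -0.81758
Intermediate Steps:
y(l, s) = 0 (y(l, s) = (-4 + 4)*l = 0*l = 0)
h = 2010 (h = -201*(-10) = 2010)
r = 0 (r = 8*0 = 0)
r/h + 372/(-455) = 0/2010 + 372/(-455) = 0*(1/2010) + 372*(-1/455) = 0 - 372/455 = -372/455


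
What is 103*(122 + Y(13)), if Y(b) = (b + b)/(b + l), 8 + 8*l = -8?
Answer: 140904/11 ≈ 12809.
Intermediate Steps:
l = -2 (l = -1 + (⅛)*(-8) = -1 - 1 = -2)
Y(b) = 2*b/(-2 + b) (Y(b) = (b + b)/(b - 2) = (2*b)/(-2 + b) = 2*b/(-2 + b))
103*(122 + Y(13)) = 103*(122 + 2*13/(-2 + 13)) = 103*(122 + 2*13/11) = 103*(122 + 2*13*(1/11)) = 103*(122 + 26/11) = 103*(1368/11) = 140904/11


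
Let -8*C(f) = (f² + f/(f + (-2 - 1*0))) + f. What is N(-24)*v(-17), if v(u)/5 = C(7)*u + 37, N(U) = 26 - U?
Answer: 158975/4 ≈ 39744.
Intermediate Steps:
C(f) = -f/8 - f²/8 - f/(8*(-2 + f)) (C(f) = -((f² + f/(f + (-2 - 1*0))) + f)/8 = -((f² + f/(f + (-2 + 0))) + f)/8 = -((f² + f/(f - 2)) + f)/8 = -((f² + f/(-2 + f)) + f)/8 = -(f + f² + f/(-2 + f))/8 = -f/8 - f²/8 - f/(8*(-2 + f)))
v(u) = 185 - 287*u/8 (v(u) = 5*(((⅛)*7*(1 + 7 - 1*7²)/(-2 + 7))*u + 37) = 5*(((⅛)*7*(1 + 7 - 1*49)/5)*u + 37) = 5*(((⅛)*7*(⅕)*(1 + 7 - 49))*u + 37) = 5*(((⅛)*7*(⅕)*(-41))*u + 37) = 5*(-287*u/40 + 37) = 5*(37 - 287*u/40) = 185 - 287*u/8)
N(-24)*v(-17) = (26 - 1*(-24))*(185 - 287/8*(-17)) = (26 + 24)*(185 + 4879/8) = 50*(6359/8) = 158975/4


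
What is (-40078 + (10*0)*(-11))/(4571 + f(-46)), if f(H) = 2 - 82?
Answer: -40078/4491 ≈ -8.9241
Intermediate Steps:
f(H) = -80
(-40078 + (10*0)*(-11))/(4571 + f(-46)) = (-40078 + (10*0)*(-11))/(4571 - 80) = (-40078 + 0*(-11))/4491 = (-40078 + 0)*(1/4491) = -40078*1/4491 = -40078/4491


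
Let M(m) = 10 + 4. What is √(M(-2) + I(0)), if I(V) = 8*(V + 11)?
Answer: √102 ≈ 10.100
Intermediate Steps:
M(m) = 14
I(V) = 88 + 8*V (I(V) = 8*(11 + V) = 88 + 8*V)
√(M(-2) + I(0)) = √(14 + (88 + 8*0)) = √(14 + (88 + 0)) = √(14 + 88) = √102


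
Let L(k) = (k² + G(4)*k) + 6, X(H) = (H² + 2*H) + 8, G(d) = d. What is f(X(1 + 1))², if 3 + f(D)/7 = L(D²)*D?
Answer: 55582556747641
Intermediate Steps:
X(H) = 8 + H² + 2*H
L(k) = 6 + k² + 4*k (L(k) = (k² + 4*k) + 6 = 6 + k² + 4*k)
f(D) = -21 + 7*D*(6 + D⁴ + 4*D²) (f(D) = -21 + 7*((6 + (D²)² + 4*D²)*D) = -21 + 7*((6 + D⁴ + 4*D²)*D) = -21 + 7*(D*(6 + D⁴ + 4*D²)) = -21 + 7*D*(6 + D⁴ + 4*D²))
f(X(1 + 1))² = (-21 + 7*(8 + (1 + 1)² + 2*(1 + 1))*(6 + (8 + (1 + 1)² + 2*(1 + 1))⁴ + 4*(8 + (1 + 1)² + 2*(1 + 1))²))² = (-21 + 7*(8 + 2² + 2*2)*(6 + (8 + 2² + 2*2)⁴ + 4*(8 + 2² + 2*2)²))² = (-21 + 7*(8 + 4 + 4)*(6 + (8 + 4 + 4)⁴ + 4*(8 + 4 + 4)²))² = (-21 + 7*16*(6 + 16⁴ + 4*16²))² = (-21 + 7*16*(6 + 65536 + 4*256))² = (-21 + 7*16*(6 + 65536 + 1024))² = (-21 + 7*16*66566)² = (-21 + 7455392)² = 7455371² = 55582556747641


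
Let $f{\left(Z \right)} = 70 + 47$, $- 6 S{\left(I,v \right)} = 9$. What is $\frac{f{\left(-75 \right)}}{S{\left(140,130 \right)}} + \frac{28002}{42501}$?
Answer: $- \frac{1095692}{14167} \approx -77.341$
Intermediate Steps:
$S{\left(I,v \right)} = - \frac{3}{2}$ ($S{\left(I,v \right)} = \left(- \frac{1}{6}\right) 9 = - \frac{3}{2}$)
$f{\left(Z \right)} = 117$
$\frac{f{\left(-75 \right)}}{S{\left(140,130 \right)}} + \frac{28002}{42501} = \frac{117}{- \frac{3}{2}} + \frac{28002}{42501} = 117 \left(- \frac{2}{3}\right) + 28002 \cdot \frac{1}{42501} = -78 + \frac{9334}{14167} = - \frac{1095692}{14167}$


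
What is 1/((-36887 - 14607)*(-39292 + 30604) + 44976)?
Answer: 1/447424848 ≈ 2.2350e-9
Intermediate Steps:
1/((-36887 - 14607)*(-39292 + 30604) + 44976) = 1/(-51494*(-8688) + 44976) = 1/(447379872 + 44976) = 1/447424848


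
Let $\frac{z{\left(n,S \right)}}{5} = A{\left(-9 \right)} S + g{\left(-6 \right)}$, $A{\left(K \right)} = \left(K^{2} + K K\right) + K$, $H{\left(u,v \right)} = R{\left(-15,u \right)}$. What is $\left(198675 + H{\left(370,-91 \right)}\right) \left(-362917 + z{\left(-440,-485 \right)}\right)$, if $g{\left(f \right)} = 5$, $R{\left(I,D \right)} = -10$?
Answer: $-145803620805$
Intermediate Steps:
$H{\left(u,v \right)} = -10$
$A{\left(K \right)} = K + 2 K^{2}$ ($A{\left(K \right)} = \left(K^{2} + K^{2}\right) + K = 2 K^{2} + K = K + 2 K^{2}$)
$z{\left(n,S \right)} = 25 + 765 S$ ($z{\left(n,S \right)} = 5 \left(- 9 \left(1 + 2 \left(-9\right)\right) S + 5\right) = 5 \left(- 9 \left(1 - 18\right) S + 5\right) = 5 \left(\left(-9\right) \left(-17\right) S + 5\right) = 5 \left(153 S + 5\right) = 5 \left(5 + 153 S\right) = 25 + 765 S$)
$\left(198675 + H{\left(370,-91 \right)}\right) \left(-362917 + z{\left(-440,-485 \right)}\right) = \left(198675 - 10\right) \left(-362917 + \left(25 + 765 \left(-485\right)\right)\right) = 198665 \left(-362917 + \left(25 - 371025\right)\right) = 198665 \left(-362917 - 371000\right) = 198665 \left(-733917\right) = -145803620805$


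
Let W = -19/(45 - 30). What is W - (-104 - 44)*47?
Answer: 104321/15 ≈ 6954.7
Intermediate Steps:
W = -19/15 ≈ -1.2667
W - (-104 - 44)*47 = -19/15 - (-104 - 44)*47 = -19/15 - (-148)*47 = -19/15 - 1*(-6956) = -19/15 + 6956 = 104321/15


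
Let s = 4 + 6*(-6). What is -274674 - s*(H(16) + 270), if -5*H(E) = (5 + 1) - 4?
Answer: -1330234/5 ≈ -2.6605e+5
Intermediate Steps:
H(E) = -2/5 (H(E) = -((5 + 1) - 4)/5 = -(6 - 4)/5 = -1/5*2 = -2/5)
s = -32 (s = 4 - 36 = -32)
-274674 - s*(H(16) + 270) = -274674 - (-32)*(-2/5 + 270) = -274674 - (-32)*1348/5 = -274674 - 1*(-43136/5) = -274674 + 43136/5 = -1330234/5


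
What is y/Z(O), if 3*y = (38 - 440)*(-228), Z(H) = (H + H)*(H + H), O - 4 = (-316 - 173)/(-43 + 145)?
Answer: 2943176/243 ≈ 12112.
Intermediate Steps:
O = -27/34 (O = 4 + (-316 - 173)/(-43 + 145) = 4 - 489/102 = 4 - 489*1/102 = 4 - 163/34 = -27/34 ≈ -0.79412)
Z(H) = 4*H**2 (Z(H) = (2*H)*(2*H) = 4*H**2)
y = 30552 (y = ((38 - 440)*(-228))/3 = (-402*(-228))/3 = (1/3)*91656 = 30552)
y/Z(O) = 30552/((4*(-27/34)**2)) = 30552/((4*(729/1156))) = 30552/(729/289) = 30552*(289/729) = 2943176/243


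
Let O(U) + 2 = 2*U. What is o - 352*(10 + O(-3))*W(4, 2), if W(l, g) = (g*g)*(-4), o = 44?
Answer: 11308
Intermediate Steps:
O(U) = -2 + 2*U
W(l, g) = -4*g² (W(l, g) = g²*(-4) = -4*g²)
o - 352*(10 + O(-3))*W(4, 2) = 44 - 352*(10 + (-2 + 2*(-3)))*(-4*2²) = 44 - 352*(10 + (-2 - 6))*(-4*4) = 44 - 352*(10 - 8)*(-16) = 44 - 704*(-16) = 44 - 352*(-32) = 44 + 11264 = 11308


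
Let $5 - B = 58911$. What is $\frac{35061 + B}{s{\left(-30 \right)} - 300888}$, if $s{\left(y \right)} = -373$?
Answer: $\frac{23845}{301261} \approx 0.079151$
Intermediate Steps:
$B = -58906$ ($B = 5 - 58911 = -58906$)
$\frac{35061 + B}{s{\left(-30 \right)} - 300888} = \frac{35061 - 58906}{-373 - 300888} = - \frac{23845}{-301261} = \left(-23845\right) \left(- \frac{1}{301261}\right) = \frac{23845}{301261}$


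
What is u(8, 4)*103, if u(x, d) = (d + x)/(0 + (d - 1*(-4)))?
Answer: 309/2 ≈ 154.50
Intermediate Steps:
u(x, d) = (d + x)/(4 + d) (u(x, d) = (d + x)/(0 + (d + 4)) = (d + x)/(0 + (4 + d)) = (d + x)/(4 + d))
u(8, 4)*103 = ((4 + 8)/(4 + 4))*103 = (12/8)*103 = ((⅛)*12)*103 = (3/2)*103 = 309/2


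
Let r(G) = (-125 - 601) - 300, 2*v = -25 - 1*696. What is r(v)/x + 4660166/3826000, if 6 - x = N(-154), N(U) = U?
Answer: -19874059/3826000 ≈ -5.1945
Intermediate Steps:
x = 160 (x = 6 - 1*(-154) = 6 + 154 = 160)
v = -721/2 (v = (-25 - 1*696)/2 = (-25 - 696)/2 = (1/2)*(-721) = -721/2 ≈ -360.50)
r(G) = -1026 (r(G) = -726 - 300 = -1026)
r(v)/x + 4660166/3826000 = -1026/160 + 4660166/3826000 = -1026*1/160 + 4660166*(1/3826000) = -513/80 + 2330083/1913000 = -19874059/3826000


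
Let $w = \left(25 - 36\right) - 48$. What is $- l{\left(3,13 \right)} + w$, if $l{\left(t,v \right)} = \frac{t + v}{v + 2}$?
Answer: $- \frac{901}{15} \approx -60.067$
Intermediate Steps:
$l{\left(t,v \right)} = \frac{t + v}{2 + v}$
$w = -59$ ($w = -11 - 48 = -59$)
$- l{\left(3,13 \right)} + w = - \frac{3 + 13}{2 + 13} - 59 = - \frac{16}{15} - 59 = - \frac{901}{15}$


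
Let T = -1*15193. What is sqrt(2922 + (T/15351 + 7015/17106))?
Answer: 11*sqrt(20553886053175034)/29177134 ≈ 54.050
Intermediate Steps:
T = -15193
sqrt(2922 + (T/15351 + 7015/17106)) = sqrt(2922 + (-15193/15351 + 7015/17106)) = sqrt(2922 - 16911577/29177134) = sqrt(85238673971/29177134) = 11*sqrt(20553886053175034)/29177134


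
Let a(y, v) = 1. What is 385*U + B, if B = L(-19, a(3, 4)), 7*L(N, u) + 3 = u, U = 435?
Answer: 1172323/7 ≈ 1.6747e+5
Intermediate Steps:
L(N, u) = -3/7 + u/7
B = -2/7 (B = -3/7 + (⅐)*1 = -3/7 + ⅐ = -2/7 ≈ -0.28571)
385*U + B = 385*435 - 2/7 = 167475 - 2/7 = 1172323/7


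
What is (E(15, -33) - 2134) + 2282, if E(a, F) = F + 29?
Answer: 144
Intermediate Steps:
E(a, F) = 29 + F
(E(15, -33) - 2134) + 2282 = ((29 - 33) - 2134) + 2282 = (-4 - 2134) + 2282 = -2138 + 2282 = 144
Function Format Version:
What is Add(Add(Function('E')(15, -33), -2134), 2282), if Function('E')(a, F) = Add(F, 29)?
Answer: 144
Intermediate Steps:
Function('E')(a, F) = Add(29, F)
Add(Add(Function('E')(15, -33), -2134), 2282) = Add(Add(Add(29, -33), -2134), 2282) = Add(Add(-4, -2134), 2282) = Add(-2138, 2282) = 144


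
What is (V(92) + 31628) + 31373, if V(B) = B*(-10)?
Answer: 62081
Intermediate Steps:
V(B) = -10*B
(V(92) + 31628) + 31373 = (-10*92 + 31628) + 31373 = (-920 + 31628) + 31373 = 30708 + 31373 = 62081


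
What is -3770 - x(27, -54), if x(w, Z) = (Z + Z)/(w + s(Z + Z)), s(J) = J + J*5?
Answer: -86714/23 ≈ -3770.2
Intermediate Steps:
s(J) = 6*J (s(J) = J + 5*J = 6*J)
x(w, Z) = 2*Z/(w + 12*Z) (x(w, Z) = (Z + Z)/(w + 6*(Z + Z)) = (2*Z)/(w + 6*(2*Z)) = (2*Z)/(w + 12*Z) = 2*Z/(w + 12*Z))
-3770 - x(27, -54) = -3770 - 2*(-54)/(27 + 12*(-54)) = -3770 - 2*(-54)/(27 - 648) = -3770 - 2*(-54)/(-621) = -3770 - 2*(-54)*(-1)/621 = -3770 - 1*4/23 = -3770 - 4/23 = -86714/23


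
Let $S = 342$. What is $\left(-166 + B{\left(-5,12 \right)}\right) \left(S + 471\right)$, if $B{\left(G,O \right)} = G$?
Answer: $-139023$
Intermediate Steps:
$\left(-166 + B{\left(-5,12 \right)}\right) \left(S + 471\right) = \left(-166 - 5\right) \left(342 + 471\right) = \left(-171\right) 813 = -139023$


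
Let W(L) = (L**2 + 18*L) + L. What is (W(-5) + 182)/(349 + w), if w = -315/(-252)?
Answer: 448/1401 ≈ 0.31977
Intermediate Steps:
W(L) = L**2 + 19*L
w = 5/4 (w = -315*(-1/252) = 5/4 ≈ 1.2500)
(W(-5) + 182)/(349 + w) = (-5*(19 - 5) + 182)/(349 + 5/4) = (-5*14 + 182)/(1401/4) = (-70 + 182)*(4/1401) = 112*(4/1401) = 448/1401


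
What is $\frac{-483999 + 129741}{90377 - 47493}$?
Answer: $- \frac{177129}{21442} \approx -8.2608$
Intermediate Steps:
$\frac{-483999 + 129741}{90377 - 47493} = - \frac{354258}{42884} = \left(-354258\right) \frac{1}{42884} = - \frac{177129}{21442}$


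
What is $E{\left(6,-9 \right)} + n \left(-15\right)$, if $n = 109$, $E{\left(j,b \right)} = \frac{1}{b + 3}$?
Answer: $- \frac{9811}{6} \approx -1635.2$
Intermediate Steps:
$E{\left(j,b \right)} = \frac{1}{3 + b}$
$E{\left(6,-9 \right)} + n \left(-15\right) = \frac{1}{3 - 9} + 109 \left(-15\right) = \frac{1}{-6} - 1635 = - \frac{1}{6} - 1635 = - \frac{9811}{6}$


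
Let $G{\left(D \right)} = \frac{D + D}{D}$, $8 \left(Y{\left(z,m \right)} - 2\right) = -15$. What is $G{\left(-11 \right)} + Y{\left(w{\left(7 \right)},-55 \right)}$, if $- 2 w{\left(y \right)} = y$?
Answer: $\frac{17}{8} \approx 2.125$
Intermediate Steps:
$w{\left(y \right)} = - \frac{y}{2}$
$Y{\left(z,m \right)} = \frac{1}{8}$ ($Y{\left(z,m \right)} = 2 + \frac{1}{8} \left(-15\right) = 2 - \frac{15}{8} = \frac{1}{8}$)
$G{\left(D \right)} = 2$ ($G{\left(D \right)} = \frac{2 D}{D} = 2$)
$G{\left(-11 \right)} + Y{\left(w{\left(7 \right)},-55 \right)} = 2 + \frac{1}{8} = \frac{17}{8}$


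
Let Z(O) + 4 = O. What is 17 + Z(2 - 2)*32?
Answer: -111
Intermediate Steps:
Z(O) = -4 + O
17 + Z(2 - 2)*32 = 17 + (-4 + (2 - 2))*32 = 17 + (-4 + 0)*32 = 17 - 4*32 = 17 - 128 = -111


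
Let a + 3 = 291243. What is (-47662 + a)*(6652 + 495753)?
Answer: 122374805090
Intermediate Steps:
a = 291240 (a = -3 + 291243 = 291240)
(-47662 + a)*(6652 + 495753) = (-47662 + 291240)*(6652 + 495753) = 243578*502405 = 122374805090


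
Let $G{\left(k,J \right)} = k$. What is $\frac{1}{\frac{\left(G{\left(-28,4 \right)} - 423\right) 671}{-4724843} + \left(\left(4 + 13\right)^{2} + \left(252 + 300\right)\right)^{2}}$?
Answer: $\frac{4724843}{3341791984504} \approx 1.4139 \cdot 10^{-6}$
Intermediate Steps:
$\frac{1}{\frac{\left(G{\left(-28,4 \right)} - 423\right) 671}{-4724843} + \left(\left(4 + 13\right)^{2} + \left(252 + 300\right)\right)^{2}} = \frac{1}{\frac{\left(-28 - 423\right) 671}{-4724843} + \left(\left(4 + 13\right)^{2} + \left(252 + 300\right)\right)^{2}} = \frac{1}{\left(-28 - 423\right) 671 \left(- \frac{1}{4724843}\right) + \left(17^{2} + 552\right)^{2}} = \frac{1}{\left(-28 - 423\right) 671 \left(- \frac{1}{4724843}\right) + \left(289 + 552\right)^{2}} = \frac{1}{\left(-451\right) 671 \left(- \frac{1}{4724843}\right) + 841^{2}} = \frac{1}{\left(-302621\right) \left(- \frac{1}{4724843}\right) + 707281} = \frac{1}{\frac{302621}{4724843} + 707281} = \frac{1}{\frac{3341791984504}{4724843}} = \frac{4724843}{3341791984504}$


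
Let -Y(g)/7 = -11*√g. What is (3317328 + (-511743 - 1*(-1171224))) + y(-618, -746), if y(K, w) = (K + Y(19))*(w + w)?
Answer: 4898865 - 114884*√19 ≈ 4.3981e+6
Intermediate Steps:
Y(g) = 77*√g (Y(g) = -(-77)*√g = 77*√g)
y(K, w) = 2*w*(K + 77*√19) (y(K, w) = (K + 77*√19)*(w + w) = (K + 77*√19)*(2*w) = 2*w*(K + 77*√19))
(3317328 + (-511743 - 1*(-1171224))) + y(-618, -746) = (3317328 + (-511743 - 1*(-1171224))) + 2*(-746)*(-618 + 77*√19) = (3317328 + (-511743 + 1171224)) + (922056 - 114884*√19) = (3317328 + 659481) + (922056 - 114884*√19) = 3976809 + (922056 - 114884*√19) = 4898865 - 114884*√19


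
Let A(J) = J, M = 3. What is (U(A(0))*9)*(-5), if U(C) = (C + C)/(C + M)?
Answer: 0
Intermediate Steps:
U(C) = 2*C/(3 + C) (U(C) = (C + C)/(C + 3) = (2*C)/(3 + C) = 2*C/(3 + C))
(U(A(0))*9)*(-5) = ((2*0/(3 + 0))*9)*(-5) = ((2*0/3)*9)*(-5) = ((2*0*(1/3))*9)*(-5) = (0*9)*(-5) = 0*(-5) = 0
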